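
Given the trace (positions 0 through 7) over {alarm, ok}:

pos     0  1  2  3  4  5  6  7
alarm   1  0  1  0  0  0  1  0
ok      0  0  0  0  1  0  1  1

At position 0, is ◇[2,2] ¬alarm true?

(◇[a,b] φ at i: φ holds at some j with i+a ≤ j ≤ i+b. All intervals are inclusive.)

Check ¬alarm at each j in [2,2]:
  j=2: false
No position in the window satisfies it → formula fails.

False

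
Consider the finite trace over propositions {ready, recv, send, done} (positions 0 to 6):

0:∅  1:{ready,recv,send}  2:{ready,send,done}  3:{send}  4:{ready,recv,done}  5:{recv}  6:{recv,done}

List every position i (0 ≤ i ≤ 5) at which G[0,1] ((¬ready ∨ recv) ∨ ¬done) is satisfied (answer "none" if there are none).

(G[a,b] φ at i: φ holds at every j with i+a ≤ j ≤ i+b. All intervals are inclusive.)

0, 3, 4, 5

Evaluate at each i in [0,5]:
  i=0: ✓ (all of [0,1])
  i=1: ✗ (fails at j=2)
  i=2: ✗ (fails at j=2)
  i=3: ✓ (all of [3,4])
  i=4: ✓ (all of [4,5])
  i=5: ✓ (all of [5,6])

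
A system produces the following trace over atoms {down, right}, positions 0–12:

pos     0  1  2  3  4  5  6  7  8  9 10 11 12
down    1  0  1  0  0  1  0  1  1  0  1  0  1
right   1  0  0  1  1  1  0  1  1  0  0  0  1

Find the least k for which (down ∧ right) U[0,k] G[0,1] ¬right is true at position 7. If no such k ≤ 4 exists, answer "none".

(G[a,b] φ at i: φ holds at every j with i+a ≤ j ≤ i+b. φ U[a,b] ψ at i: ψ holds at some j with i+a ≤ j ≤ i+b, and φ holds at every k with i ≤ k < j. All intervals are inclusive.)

2

Need earliest j ≥ 7 with G[0,1] ¬right, and (down ∧ right) at every k in [7,j-1].
  j=7: rhs fails.
  j=8: rhs fails.
  j=9: rhs holds; lhs holds on [7,8]. k = 2.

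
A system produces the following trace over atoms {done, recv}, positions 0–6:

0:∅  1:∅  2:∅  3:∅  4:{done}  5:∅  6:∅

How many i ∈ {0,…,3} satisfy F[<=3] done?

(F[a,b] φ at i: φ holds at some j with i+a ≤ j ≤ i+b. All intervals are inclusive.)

Evaluate at each i in [0,3]:
  i=0: ✗ (none in [0,3])
  i=1: ✓ (witness j=4)
  i=2: ✓ (witness j=4)
  i=3: ✓ (witness j=4)
Positions where it holds: {1, 2, 3} → 3.

3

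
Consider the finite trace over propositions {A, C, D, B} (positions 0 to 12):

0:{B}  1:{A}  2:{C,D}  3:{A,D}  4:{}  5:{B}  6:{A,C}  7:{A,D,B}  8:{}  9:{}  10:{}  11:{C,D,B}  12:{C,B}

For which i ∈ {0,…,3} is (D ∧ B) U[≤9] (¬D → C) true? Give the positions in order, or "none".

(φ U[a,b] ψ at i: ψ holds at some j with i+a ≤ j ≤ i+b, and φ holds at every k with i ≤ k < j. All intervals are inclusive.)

Evaluate at each i in [0,3]:
  i=0: ✗ (lhs fails at k=0 before rhs at j=2)
  i=1: ✗ (lhs fails at k=1 before rhs at j=2)
  i=2: ✓ (rhs at j=2)
  i=3: ✓ (rhs at j=3)

2, 3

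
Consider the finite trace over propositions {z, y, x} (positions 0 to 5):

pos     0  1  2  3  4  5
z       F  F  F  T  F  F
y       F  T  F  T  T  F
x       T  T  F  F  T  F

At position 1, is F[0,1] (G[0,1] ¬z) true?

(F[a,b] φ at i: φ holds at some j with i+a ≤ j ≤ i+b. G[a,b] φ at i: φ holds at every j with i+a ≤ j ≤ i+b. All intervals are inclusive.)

True

Check G[0,1] ¬z at each j in [1,2]:
  j=1: holds on [1,2]
  j=2: fails at 3
Found at j=1 → formula holds.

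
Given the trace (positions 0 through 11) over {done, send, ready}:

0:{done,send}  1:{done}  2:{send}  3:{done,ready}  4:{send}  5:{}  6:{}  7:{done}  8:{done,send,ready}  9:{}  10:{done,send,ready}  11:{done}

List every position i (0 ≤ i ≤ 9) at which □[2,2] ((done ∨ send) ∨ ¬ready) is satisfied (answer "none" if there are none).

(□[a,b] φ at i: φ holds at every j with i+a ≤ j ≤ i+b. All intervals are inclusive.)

Evaluate at each i in [0,9]:
  i=0: ✓ (all of [2,2])
  i=1: ✓ (all of [3,3])
  i=2: ✓ (all of [4,4])
  i=3: ✓ (all of [5,5])
  i=4: ✓ (all of [6,6])
  i=5: ✓ (all of [7,7])
  i=6: ✓ (all of [8,8])
  i=7: ✓ (all of [9,9])
  i=8: ✓ (all of [10,10])
  i=9: ✓ (all of [11,11])

0, 1, 2, 3, 4, 5, 6, 7, 8, 9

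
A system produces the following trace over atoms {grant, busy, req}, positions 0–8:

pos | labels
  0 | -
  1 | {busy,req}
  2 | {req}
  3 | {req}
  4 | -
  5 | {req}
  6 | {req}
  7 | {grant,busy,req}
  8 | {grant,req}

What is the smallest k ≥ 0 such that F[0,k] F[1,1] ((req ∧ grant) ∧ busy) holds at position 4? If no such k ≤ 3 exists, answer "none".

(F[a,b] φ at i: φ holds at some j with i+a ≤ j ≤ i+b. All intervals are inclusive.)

Scan j = 4,5,… for F[1,1] ((req ∧ grant) ∧ busy):
  j=4: fails
  j=5: fails
  j=6: holds
First hit at j=6, so smallest k = 6-4 = 2.

2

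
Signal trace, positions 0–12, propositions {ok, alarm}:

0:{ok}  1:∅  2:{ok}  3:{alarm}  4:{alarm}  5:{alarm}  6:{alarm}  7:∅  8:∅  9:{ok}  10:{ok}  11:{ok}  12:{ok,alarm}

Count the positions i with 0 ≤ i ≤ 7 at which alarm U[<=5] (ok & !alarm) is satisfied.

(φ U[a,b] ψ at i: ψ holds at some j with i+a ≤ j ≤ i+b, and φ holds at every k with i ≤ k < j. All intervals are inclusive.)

2

Evaluate at each i in [0,7]:
  i=0: ✓ (rhs at j=0)
  i=1: ✗ (lhs fails at k=1 before rhs at j=2)
  i=2: ✓ (rhs at j=2)
  i=3: ✗ (no rhs in [3,8])
  i=4: ✗ (lhs fails at k=7 before rhs at j=9)
  i=5: ✗ (lhs fails at k=7 before rhs at j=9)
  i=6: ✗ (lhs fails at k=7 before rhs at j=9)
  i=7: ✗ (lhs fails at k=7 before rhs at j=9)
Positions where it holds: {0, 2} → 2.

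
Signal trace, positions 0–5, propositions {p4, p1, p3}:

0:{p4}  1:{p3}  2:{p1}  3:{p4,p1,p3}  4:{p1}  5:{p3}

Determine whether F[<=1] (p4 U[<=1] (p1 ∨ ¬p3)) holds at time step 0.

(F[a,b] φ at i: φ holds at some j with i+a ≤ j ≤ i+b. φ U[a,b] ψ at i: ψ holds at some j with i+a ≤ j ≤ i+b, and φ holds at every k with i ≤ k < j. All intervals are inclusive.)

Yes

Check (p4 U[<=1] (p1 ∨ ¬p3)) at each j in [0,1]:
  j=0: holds
  j=1: fails
Found at j=0 → formula holds.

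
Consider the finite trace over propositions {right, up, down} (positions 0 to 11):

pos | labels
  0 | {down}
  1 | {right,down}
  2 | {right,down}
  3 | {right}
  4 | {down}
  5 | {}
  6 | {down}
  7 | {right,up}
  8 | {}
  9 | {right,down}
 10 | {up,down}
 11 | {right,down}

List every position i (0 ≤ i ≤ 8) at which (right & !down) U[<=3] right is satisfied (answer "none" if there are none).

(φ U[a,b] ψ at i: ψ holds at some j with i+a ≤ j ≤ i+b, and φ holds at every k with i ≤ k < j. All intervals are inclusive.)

1, 2, 3, 7

Evaluate at each i in [0,8]:
  i=0: ✗ (lhs fails at k=0 before rhs at j=1)
  i=1: ✓ (rhs at j=1)
  i=2: ✓ (rhs at j=2)
  i=3: ✓ (rhs at j=3)
  i=4: ✗ (lhs fails at k=4 before rhs at j=7)
  i=5: ✗ (lhs fails at k=5 before rhs at j=7)
  i=6: ✗ (lhs fails at k=6 before rhs at j=7)
  i=7: ✓ (rhs at j=7)
  i=8: ✗ (lhs fails at k=8 before rhs at j=9)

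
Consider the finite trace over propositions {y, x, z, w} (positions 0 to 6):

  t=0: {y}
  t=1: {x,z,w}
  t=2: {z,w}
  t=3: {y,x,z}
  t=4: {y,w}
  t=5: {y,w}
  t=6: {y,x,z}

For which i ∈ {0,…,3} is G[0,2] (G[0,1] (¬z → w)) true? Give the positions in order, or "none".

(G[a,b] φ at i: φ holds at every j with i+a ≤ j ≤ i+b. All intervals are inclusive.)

Evaluate at each i in [0,3]:
  i=0: ✗ (fails at j=0)
  i=1: ✓ (all of [1,3])
  i=2: ✓ (all of [2,4])
  i=3: ✓ (all of [3,5])

1, 2, 3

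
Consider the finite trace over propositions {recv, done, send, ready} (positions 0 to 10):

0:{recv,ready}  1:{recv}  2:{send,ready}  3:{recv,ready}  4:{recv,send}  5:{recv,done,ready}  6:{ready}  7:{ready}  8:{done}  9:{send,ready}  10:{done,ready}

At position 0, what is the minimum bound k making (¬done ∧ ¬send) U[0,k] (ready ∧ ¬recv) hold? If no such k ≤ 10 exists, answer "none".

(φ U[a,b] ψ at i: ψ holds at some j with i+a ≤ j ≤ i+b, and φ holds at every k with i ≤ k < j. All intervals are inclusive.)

Need earliest j ≥ 0 with (ready ∧ ¬recv), and (¬done ∧ ¬send) at every k in [0,j-1].
  j=0: rhs fails.
  j=1: rhs fails.
  j=2: rhs holds; lhs holds on [0,1]. k = 2.

2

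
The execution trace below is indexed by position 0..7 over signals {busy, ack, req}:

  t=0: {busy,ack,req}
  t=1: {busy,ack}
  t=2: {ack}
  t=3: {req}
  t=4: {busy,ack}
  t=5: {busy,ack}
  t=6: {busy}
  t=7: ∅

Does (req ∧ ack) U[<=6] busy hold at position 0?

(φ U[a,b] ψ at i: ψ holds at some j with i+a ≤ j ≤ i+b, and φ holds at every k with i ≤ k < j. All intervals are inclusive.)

Yes

Need some j in [0,6] with busy, and (req ∧ ack) at every k in [0,j-1].
  j=0: busy holds; no prefix to check → satisfied.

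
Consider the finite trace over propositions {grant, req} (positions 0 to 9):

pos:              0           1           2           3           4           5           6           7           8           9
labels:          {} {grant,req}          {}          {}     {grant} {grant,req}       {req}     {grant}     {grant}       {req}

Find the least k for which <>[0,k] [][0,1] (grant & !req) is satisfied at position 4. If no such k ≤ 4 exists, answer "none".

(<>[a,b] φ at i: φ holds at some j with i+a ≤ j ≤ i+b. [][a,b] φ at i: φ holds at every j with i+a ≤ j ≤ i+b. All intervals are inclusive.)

Scan j = 4,5,… for [][0,1] (grant & !req):
  j=4: fails
  j=5: fails
  j=6: fails
  j=7: holds
First hit at j=7, so smallest k = 7-4 = 3.

3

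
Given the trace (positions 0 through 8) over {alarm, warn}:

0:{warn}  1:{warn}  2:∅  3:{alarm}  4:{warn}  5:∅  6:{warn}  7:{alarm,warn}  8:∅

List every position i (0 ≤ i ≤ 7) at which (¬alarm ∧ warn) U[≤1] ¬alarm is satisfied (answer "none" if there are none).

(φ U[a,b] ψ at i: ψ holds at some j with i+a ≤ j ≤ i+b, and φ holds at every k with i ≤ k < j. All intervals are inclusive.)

Evaluate at each i in [0,7]:
  i=0: ✓ (rhs at j=0)
  i=1: ✓ (rhs at j=1)
  i=2: ✓ (rhs at j=2)
  i=3: ✗ (lhs fails at k=3 before rhs at j=4)
  i=4: ✓ (rhs at j=4)
  i=5: ✓ (rhs at j=5)
  i=6: ✓ (rhs at j=6)
  i=7: ✗ (lhs fails at k=7 before rhs at j=8)

0, 1, 2, 4, 5, 6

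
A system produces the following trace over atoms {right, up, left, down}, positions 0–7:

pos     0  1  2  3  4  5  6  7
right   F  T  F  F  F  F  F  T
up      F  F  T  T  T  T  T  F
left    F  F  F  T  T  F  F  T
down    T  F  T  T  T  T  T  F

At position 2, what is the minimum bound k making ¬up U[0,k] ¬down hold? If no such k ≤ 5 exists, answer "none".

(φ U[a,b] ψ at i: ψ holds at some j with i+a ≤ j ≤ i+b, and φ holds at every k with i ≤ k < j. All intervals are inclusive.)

Need earliest j ≥ 2 with ¬down, and ¬up at every k in [2,j-1].
  j=2: rhs fails.
  j=3: rhs fails.
  j=4: rhs fails.
  j=5: rhs fails.
  j=6: rhs fails.
  j=7: rhs holds but lhs fails at k=2.
No witness within the range → none.

none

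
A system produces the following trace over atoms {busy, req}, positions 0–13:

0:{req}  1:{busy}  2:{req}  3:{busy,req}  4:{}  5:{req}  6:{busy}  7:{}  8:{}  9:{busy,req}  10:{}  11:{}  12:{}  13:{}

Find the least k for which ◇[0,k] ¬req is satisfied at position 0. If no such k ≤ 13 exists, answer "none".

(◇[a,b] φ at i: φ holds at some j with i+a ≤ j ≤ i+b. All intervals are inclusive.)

Scan j = 0,1,… for ¬req:
  j=0: fails
  j=1: holds
First hit at j=1, so smallest k = 1-0 = 1.

1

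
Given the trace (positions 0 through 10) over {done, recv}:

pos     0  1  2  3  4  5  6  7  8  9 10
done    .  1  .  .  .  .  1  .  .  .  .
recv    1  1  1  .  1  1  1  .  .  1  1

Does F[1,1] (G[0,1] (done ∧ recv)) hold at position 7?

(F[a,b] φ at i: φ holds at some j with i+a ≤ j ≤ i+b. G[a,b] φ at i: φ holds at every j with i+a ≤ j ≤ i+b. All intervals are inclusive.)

Check G[0,1] (done ∧ recv) at each j in [8,8]:
  j=8: fails at 8
No position in the window satisfies it → formula fails.

False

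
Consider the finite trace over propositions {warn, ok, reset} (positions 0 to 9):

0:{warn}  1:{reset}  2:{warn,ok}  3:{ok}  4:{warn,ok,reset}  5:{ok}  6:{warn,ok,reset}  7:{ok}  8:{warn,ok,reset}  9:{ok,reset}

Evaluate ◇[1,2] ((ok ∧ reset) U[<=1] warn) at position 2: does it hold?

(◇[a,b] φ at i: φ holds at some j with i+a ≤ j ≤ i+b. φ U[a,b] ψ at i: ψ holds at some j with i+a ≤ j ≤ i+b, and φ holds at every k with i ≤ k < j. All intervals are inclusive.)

Holds

Check ((ok ∧ reset) U[<=1] warn) at each j in [3,4]:
  j=3: fails
  j=4: holds
Found at j=4 → formula holds.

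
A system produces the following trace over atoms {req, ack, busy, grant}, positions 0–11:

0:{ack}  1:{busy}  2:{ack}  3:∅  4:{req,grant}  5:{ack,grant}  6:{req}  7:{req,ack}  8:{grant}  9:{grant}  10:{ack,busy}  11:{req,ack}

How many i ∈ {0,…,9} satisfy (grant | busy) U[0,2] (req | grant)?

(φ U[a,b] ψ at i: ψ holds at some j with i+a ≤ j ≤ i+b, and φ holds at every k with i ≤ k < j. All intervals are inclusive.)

Evaluate at each i in [0,9]:
  i=0: ✗ (no rhs in [0,2])
  i=1: ✗ (no rhs in [1,3])
  i=2: ✗ (lhs fails at k=2 before rhs at j=4)
  i=3: ✗ (lhs fails at k=3 before rhs at j=4)
  i=4: ✓ (rhs at j=4)
  i=5: ✓ (rhs at j=5)
  i=6: ✓ (rhs at j=6)
  i=7: ✓ (rhs at j=7)
  i=8: ✓ (rhs at j=8)
  i=9: ✓ (rhs at j=9)
Positions where it holds: {4, 5, 6, 7, 8, 9} → 6.

6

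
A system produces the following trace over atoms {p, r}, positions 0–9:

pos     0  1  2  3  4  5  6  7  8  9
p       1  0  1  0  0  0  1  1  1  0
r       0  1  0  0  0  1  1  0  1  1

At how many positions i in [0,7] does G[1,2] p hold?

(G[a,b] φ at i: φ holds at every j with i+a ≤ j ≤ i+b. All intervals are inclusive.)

2

Evaluate at each i in [0,7]:
  i=0: ✗ (fails at j=1)
  i=1: ✗ (fails at j=3)
  i=2: ✗ (fails at j=3)
  i=3: ✗ (fails at j=4)
  i=4: ✗ (fails at j=5)
  i=5: ✓ (all of [6,7])
  i=6: ✓ (all of [7,8])
  i=7: ✗ (fails at j=9)
Positions where it holds: {5, 6} → 2.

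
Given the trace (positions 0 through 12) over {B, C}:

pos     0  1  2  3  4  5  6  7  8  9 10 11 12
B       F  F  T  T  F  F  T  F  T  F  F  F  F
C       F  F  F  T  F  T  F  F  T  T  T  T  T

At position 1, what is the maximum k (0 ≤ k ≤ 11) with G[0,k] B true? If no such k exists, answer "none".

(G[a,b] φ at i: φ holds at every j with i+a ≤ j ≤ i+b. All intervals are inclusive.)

none

B must hold from j=1 onward; find where it first fails.
  j=1: fails → no k works.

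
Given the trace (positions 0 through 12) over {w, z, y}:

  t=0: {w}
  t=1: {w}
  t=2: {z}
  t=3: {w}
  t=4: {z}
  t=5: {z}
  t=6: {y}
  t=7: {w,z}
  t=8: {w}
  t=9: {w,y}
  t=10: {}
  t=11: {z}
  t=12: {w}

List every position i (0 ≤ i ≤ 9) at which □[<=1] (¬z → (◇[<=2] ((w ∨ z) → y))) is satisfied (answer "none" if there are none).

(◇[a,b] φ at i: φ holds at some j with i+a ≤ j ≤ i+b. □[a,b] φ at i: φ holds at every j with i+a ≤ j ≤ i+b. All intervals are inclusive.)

4, 5, 6, 7, 8, 9

Evaluate at each i in [0,9]:
  i=0: ✗ (fails at j=0)
  i=1: ✗ (fails at j=1)
  i=2: ✗ (fails at j=3)
  i=3: ✗ (fails at j=3)
  i=4: ✓ (all of [4,5])
  i=5: ✓ (all of [5,6])
  i=6: ✓ (all of [6,7])
  i=7: ✓ (all of [7,8])
  i=8: ✓ (all of [8,9])
  i=9: ✓ (all of [9,10])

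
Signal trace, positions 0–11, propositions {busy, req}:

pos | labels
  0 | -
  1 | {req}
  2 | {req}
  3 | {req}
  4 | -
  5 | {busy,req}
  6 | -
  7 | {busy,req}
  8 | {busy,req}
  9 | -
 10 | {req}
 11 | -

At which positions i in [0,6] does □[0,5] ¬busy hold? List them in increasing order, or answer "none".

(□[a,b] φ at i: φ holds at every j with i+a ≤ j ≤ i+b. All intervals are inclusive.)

Evaluate at each i in [0,6]:
  i=0: ✗ (fails at j=5)
  i=1: ✗ (fails at j=5)
  i=2: ✗ (fails at j=5)
  i=3: ✗ (fails at j=5)
  i=4: ✗ (fails at j=5)
  i=5: ✗ (fails at j=5)
  i=6: ✗ (fails at j=7)

none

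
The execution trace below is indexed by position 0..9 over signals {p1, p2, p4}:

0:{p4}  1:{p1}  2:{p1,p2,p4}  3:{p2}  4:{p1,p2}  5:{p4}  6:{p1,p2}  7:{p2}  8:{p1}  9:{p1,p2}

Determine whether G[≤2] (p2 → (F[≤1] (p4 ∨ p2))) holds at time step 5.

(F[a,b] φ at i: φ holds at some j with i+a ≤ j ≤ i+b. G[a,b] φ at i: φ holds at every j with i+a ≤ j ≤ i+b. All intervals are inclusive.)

Check (p2 → (F[≤1] (p4 ∨ p2))) at every j in [5,7]:
  j=5: antecedent false → ✓
  j=6: antecedent true; consequent holds (witness at 6) → ✓
  j=7: antecedent true; consequent holds (witness at 7) → ✓
All positions satisfy it → formula holds.

Holds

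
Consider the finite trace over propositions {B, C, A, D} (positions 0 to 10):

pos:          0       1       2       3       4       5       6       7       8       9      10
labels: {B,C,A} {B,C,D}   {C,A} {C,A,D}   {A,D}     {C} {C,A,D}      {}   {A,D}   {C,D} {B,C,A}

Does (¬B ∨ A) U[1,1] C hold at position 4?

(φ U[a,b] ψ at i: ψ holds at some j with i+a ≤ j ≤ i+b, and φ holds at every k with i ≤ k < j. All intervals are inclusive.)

Holds

Need some j in [5,5] with C, and (¬B ∨ A) at every k in [4,j-1].
  j=5: C holds; (¬B ∨ A) holds at every k in [4,4] → satisfied.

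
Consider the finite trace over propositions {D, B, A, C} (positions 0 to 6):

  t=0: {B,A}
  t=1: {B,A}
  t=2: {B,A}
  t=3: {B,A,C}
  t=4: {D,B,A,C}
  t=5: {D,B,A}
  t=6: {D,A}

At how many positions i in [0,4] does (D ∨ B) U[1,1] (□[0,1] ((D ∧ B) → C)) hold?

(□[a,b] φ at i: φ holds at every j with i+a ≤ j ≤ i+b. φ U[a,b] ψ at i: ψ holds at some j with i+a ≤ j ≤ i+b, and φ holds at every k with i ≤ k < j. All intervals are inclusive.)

3

Evaluate at each i in [0,4]:
  i=0: ✓ (rhs at j=1; lhs holds on [0,0])
  i=1: ✓ (rhs at j=2; lhs holds on [1,1])
  i=2: ✓ (rhs at j=3; lhs holds on [2,2])
  i=3: ✗ (no rhs in [4,4])
  i=4: ✗ (no rhs in [5,5])
Positions where it holds: {0, 1, 2} → 3.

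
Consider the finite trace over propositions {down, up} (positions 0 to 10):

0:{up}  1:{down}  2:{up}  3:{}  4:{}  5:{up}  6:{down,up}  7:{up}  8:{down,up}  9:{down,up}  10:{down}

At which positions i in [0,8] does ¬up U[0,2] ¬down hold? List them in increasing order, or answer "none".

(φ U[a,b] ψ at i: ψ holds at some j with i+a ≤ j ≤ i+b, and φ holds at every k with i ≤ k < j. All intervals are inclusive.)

Evaluate at each i in [0,8]:
  i=0: ✓ (rhs at j=0)
  i=1: ✓ (rhs at j=2; lhs holds on [1,1])
  i=2: ✓ (rhs at j=2)
  i=3: ✓ (rhs at j=3)
  i=4: ✓ (rhs at j=4)
  i=5: ✓ (rhs at j=5)
  i=6: ✗ (lhs fails at k=6 before rhs at j=7)
  i=7: ✓ (rhs at j=7)
  i=8: ✗ (no rhs in [8,10])

0, 1, 2, 3, 4, 5, 7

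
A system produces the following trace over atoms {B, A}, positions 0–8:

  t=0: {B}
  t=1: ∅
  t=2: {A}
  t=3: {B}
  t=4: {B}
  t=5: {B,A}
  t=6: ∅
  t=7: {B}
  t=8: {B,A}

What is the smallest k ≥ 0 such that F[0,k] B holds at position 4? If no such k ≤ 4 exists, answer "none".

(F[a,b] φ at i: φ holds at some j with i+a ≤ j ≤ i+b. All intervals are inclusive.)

Scan j = 4,5,… for B:
  j=4: holds
First hit at j=4, so smallest k = 4-4 = 0.

0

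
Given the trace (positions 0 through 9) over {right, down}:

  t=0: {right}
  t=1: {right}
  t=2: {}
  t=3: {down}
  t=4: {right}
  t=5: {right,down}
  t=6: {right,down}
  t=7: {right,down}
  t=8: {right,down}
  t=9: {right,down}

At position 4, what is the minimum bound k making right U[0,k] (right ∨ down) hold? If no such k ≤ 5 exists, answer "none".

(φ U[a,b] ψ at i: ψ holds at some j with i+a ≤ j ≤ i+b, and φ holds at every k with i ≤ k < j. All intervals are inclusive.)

Need earliest j ≥ 4 with (right ∨ down), and right at every k in [4,j-1].
  j=4: rhs holds (empty prefix). k = 0.

0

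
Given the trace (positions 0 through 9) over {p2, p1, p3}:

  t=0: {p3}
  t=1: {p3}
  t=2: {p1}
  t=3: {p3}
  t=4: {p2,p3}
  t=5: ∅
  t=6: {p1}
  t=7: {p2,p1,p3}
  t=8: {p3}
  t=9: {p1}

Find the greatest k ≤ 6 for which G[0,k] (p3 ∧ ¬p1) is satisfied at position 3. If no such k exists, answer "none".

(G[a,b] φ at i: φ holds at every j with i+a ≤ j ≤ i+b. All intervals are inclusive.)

1

(p3 ∧ ¬p1) must hold from j=3 onward; find where it first fails.
  j=3: holds
  j=4: holds
  j=5: fails
Holds on [3,4], so largest k = 1.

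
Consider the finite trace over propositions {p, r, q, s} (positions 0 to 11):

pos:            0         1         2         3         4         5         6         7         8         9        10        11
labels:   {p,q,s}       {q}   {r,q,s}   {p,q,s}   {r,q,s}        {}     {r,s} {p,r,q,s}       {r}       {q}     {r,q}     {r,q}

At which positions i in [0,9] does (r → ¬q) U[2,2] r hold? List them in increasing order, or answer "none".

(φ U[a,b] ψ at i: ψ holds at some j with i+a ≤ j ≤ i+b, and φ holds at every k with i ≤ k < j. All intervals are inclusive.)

Evaluate at each i in [0,9]:
  i=0: ✓ (rhs at j=2; lhs holds on [0,1])
  i=1: ✗ (no rhs in [3,3])
  i=2: ✗ (lhs fails at k=2 before rhs at j=4)
  i=3: ✗ (no rhs in [5,5])
  i=4: ✗ (lhs fails at k=4 before rhs at j=6)
  i=5: ✓ (rhs at j=7; lhs holds on [5,6])
  i=6: ✗ (lhs fails at k=7 before rhs at j=8)
  i=7: ✗ (no rhs in [9,9])
  i=8: ✓ (rhs at j=10; lhs holds on [8,9])
  i=9: ✗ (lhs fails at k=10 before rhs at j=11)

0, 5, 8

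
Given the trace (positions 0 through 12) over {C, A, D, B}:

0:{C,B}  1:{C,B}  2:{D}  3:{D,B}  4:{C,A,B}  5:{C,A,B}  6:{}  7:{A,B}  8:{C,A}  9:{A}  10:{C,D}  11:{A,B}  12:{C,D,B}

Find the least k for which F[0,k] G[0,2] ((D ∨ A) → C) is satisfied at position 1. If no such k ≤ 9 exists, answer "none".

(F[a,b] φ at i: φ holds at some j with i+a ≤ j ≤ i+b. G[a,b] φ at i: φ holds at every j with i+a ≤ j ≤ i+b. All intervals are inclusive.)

Scan j = 1,2,… for G[0,2] ((D ∨ A) → C):
  j=1: fails
  j=2: fails
  j=3: fails
  j=4: holds
First hit at j=4, so smallest k = 4-1 = 3.

3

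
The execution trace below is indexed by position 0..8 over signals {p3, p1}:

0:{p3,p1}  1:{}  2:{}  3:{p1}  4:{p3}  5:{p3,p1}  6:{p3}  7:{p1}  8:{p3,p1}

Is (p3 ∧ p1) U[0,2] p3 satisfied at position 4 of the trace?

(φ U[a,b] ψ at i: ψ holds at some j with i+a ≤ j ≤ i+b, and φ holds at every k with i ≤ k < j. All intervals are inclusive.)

True

Need some j in [4,6] with p3, and (p3 ∧ p1) at every k in [4,j-1].
  j=4: p3 holds; no prefix to check → satisfied.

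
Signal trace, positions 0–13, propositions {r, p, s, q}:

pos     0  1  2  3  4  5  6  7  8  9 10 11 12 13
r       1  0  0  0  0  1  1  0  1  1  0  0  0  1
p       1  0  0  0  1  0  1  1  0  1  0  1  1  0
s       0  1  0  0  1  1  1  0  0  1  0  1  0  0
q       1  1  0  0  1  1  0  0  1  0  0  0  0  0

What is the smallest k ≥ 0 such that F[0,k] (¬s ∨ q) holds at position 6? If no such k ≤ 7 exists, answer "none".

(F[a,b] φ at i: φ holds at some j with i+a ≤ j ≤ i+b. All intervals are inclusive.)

1

Scan j = 6,7,… for (¬s ∨ q):
  j=6: fails
  j=7: holds
First hit at j=7, so smallest k = 7-6 = 1.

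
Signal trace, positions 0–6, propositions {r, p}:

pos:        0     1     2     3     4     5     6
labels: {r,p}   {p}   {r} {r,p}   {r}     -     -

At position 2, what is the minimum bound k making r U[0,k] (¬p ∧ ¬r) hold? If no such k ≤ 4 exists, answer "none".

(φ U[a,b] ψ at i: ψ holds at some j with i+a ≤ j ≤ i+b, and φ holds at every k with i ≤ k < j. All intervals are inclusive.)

3

Need earliest j ≥ 2 with (¬p ∧ ¬r), and r at every k in [2,j-1].
  j=2: rhs fails.
  j=3: rhs fails.
  j=4: rhs fails.
  j=5: rhs holds; lhs holds on [2,4]. k = 3.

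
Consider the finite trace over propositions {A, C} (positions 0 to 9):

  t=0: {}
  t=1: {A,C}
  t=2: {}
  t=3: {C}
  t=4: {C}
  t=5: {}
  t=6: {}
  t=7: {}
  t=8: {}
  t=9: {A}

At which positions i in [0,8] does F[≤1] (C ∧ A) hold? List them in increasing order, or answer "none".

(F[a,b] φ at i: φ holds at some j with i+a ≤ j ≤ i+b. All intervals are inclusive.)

0, 1

Evaluate at each i in [0,8]:
  i=0: ✓ (witness j=1)
  i=1: ✓ (witness j=1)
  i=2: ✗ (none in [2,3])
  i=3: ✗ (none in [3,4])
  i=4: ✗ (none in [4,5])
  i=5: ✗ (none in [5,6])
  i=6: ✗ (none in [6,7])
  i=7: ✗ (none in [7,8])
  i=8: ✗ (none in [8,9])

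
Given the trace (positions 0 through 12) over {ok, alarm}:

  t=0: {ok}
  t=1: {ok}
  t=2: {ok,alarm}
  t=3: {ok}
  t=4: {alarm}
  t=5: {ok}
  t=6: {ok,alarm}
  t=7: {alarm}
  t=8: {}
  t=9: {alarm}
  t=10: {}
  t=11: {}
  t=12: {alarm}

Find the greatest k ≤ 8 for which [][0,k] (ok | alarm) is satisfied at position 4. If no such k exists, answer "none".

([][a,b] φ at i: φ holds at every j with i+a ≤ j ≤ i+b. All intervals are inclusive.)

3

(ok | alarm) must hold from j=4 onward; find where it first fails.
  j=4: holds
  j=5: holds
  j=6: holds
  j=7: holds
  j=8: fails
Holds on [4,7], so largest k = 3.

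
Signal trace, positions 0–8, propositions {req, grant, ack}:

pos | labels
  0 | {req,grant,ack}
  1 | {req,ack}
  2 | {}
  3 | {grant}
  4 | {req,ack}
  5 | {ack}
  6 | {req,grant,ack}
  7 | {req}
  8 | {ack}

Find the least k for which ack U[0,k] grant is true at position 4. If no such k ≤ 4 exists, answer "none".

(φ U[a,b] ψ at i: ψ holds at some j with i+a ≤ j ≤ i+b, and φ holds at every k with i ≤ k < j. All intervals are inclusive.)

Need earliest j ≥ 4 with grant, and ack at every k in [4,j-1].
  j=4: rhs fails.
  j=5: rhs fails.
  j=6: rhs holds; lhs holds on [4,5]. k = 2.

2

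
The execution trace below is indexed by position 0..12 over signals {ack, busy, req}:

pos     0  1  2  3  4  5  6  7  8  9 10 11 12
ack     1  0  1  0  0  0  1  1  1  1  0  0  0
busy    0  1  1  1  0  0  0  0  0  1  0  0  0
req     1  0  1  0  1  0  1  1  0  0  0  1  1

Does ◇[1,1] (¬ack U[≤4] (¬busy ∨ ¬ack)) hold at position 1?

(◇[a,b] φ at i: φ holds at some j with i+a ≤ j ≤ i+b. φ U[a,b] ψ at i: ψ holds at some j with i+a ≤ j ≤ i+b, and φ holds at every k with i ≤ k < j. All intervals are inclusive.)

No

Check (¬ack U[≤4] (¬busy ∨ ¬ack)) at each j in [2,2]:
  j=2: fails
No position in the window satisfies it → formula fails.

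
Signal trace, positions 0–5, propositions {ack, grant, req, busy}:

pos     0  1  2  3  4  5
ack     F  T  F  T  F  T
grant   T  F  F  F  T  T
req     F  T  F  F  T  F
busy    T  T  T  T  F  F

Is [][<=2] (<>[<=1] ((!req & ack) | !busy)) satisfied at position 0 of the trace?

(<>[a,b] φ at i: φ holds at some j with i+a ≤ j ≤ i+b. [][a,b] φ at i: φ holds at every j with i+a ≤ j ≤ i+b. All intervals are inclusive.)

False

Check <>[<=1] ((!req & ack) | !busy) at every j in [0,2]:
  j=0: fails (none in [0,1])
  j=1: fails (none in [1,2])
  j=2: holds (witness at 3)
Fails at j=0 → formula fails.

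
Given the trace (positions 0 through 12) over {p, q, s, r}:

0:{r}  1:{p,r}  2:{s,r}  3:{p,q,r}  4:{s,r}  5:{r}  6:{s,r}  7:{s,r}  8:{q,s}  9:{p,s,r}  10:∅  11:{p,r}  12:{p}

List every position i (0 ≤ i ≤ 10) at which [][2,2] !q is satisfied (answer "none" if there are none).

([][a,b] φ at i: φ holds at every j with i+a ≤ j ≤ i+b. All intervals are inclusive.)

0, 2, 3, 4, 5, 7, 8, 9, 10

Evaluate at each i in [0,10]:
  i=0: ✓ (all of [2,2])
  i=1: ✗ (fails at j=3)
  i=2: ✓ (all of [4,4])
  i=3: ✓ (all of [5,5])
  i=4: ✓ (all of [6,6])
  i=5: ✓ (all of [7,7])
  i=6: ✗ (fails at j=8)
  i=7: ✓ (all of [9,9])
  i=8: ✓ (all of [10,10])
  i=9: ✓ (all of [11,11])
  i=10: ✓ (all of [12,12])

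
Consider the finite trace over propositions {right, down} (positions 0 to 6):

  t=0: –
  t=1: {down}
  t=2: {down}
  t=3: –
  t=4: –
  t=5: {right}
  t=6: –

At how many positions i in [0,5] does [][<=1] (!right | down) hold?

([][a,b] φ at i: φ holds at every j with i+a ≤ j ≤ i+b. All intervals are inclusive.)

Evaluate at each i in [0,5]:
  i=0: ✓ (all of [0,1])
  i=1: ✓ (all of [1,2])
  i=2: ✓ (all of [2,3])
  i=3: ✓ (all of [3,4])
  i=4: ✗ (fails at j=5)
  i=5: ✗ (fails at j=5)
Positions where it holds: {0, 1, 2, 3} → 4.

4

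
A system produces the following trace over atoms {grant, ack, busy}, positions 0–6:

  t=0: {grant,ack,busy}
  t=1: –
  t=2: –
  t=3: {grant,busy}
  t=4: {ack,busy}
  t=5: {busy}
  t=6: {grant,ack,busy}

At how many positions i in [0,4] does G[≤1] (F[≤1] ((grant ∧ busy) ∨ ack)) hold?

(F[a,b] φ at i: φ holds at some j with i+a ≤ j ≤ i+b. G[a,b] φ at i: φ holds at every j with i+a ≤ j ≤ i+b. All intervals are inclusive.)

3

Evaluate at each i in [0,4]:
  i=0: ✗ (fails at j=1)
  i=1: ✗ (fails at j=1)
  i=2: ✓ (all of [2,3])
  i=3: ✓ (all of [3,4])
  i=4: ✓ (all of [4,5])
Positions where it holds: {2, 3, 4} → 3.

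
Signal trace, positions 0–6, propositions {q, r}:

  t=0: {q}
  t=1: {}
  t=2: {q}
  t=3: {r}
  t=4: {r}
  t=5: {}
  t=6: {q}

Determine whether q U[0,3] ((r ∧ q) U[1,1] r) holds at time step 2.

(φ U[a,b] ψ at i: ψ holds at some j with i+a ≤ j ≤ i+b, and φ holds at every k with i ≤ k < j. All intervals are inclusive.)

Does not hold

Need some j in [2,5] with ((r ∧ q) U[1,1] r), and q at every k in [2,j-1].
  j=2: ((r ∧ q) U[1,1] r) — fails.
  j=3: ((r ∧ q) U[1,1] r) — fails.
  j=4: ((r ∧ q) U[1,1] r) — fails.
  j=5: ((r ∧ q) U[1,1] r) — fails.
No j in the window works → until fails.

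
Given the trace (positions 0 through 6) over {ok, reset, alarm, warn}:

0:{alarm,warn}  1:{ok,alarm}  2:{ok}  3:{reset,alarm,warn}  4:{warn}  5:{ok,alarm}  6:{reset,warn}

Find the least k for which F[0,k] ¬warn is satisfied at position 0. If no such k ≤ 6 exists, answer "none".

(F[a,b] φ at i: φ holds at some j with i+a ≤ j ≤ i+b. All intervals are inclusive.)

Scan j = 0,1,… for ¬warn:
  j=0: fails
  j=1: holds
First hit at j=1, so smallest k = 1-0 = 1.

1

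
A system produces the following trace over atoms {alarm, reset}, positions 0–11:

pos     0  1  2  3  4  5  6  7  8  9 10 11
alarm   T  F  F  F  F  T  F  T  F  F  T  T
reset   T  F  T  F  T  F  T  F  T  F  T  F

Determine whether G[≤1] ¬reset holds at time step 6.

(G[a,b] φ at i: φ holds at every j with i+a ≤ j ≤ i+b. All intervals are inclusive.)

False

Check ¬reset at every j in [6,7]:
  j=6: false
  j=7: true
Fails at j=6 → formula fails.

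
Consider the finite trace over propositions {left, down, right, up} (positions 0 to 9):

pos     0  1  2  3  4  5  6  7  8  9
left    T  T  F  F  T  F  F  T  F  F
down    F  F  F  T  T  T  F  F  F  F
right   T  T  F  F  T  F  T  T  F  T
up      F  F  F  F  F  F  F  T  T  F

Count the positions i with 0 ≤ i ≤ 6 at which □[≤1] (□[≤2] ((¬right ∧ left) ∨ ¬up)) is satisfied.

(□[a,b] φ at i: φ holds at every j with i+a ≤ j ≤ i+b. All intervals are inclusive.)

Evaluate at each i in [0,6]:
  i=0: ✓ (all of [0,1])
  i=1: ✓ (all of [1,2])
  i=2: ✓ (all of [2,3])
  i=3: ✓ (all of [3,4])
  i=4: ✗ (fails at j=5)
  i=5: ✗ (fails at j=5)
  i=6: ✗ (fails at j=6)
Positions where it holds: {0, 1, 2, 3} → 4.

4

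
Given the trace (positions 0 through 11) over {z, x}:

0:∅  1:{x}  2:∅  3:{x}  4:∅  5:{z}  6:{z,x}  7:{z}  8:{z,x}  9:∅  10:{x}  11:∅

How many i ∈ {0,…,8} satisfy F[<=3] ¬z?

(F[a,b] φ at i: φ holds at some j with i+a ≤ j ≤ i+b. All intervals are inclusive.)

8

Evaluate at each i in [0,8]:
  i=0: ✓ (witness j=0)
  i=1: ✓ (witness j=1)
  i=2: ✓ (witness j=2)
  i=3: ✓ (witness j=3)
  i=4: ✓ (witness j=4)
  i=5: ✗ (none in [5,8])
  i=6: ✓ (witness j=9)
  i=7: ✓ (witness j=9)
  i=8: ✓ (witness j=9)
Positions where it holds: {0, 1, 2, 3, 4, 6, 7, 8} → 8.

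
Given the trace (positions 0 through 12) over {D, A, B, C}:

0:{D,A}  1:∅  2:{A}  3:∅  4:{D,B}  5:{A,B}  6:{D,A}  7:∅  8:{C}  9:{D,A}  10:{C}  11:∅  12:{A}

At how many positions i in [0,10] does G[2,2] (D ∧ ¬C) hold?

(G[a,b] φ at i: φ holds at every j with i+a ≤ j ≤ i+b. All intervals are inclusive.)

3

Evaluate at each i in [0,10]:
  i=0: ✗ (fails at j=2)
  i=1: ✗ (fails at j=3)
  i=2: ✓ (all of [4,4])
  i=3: ✗ (fails at j=5)
  i=4: ✓ (all of [6,6])
  i=5: ✗ (fails at j=7)
  i=6: ✗ (fails at j=8)
  i=7: ✓ (all of [9,9])
  i=8: ✗ (fails at j=10)
  i=9: ✗ (fails at j=11)
  i=10: ✗ (fails at j=12)
Positions where it holds: {2, 4, 7} → 3.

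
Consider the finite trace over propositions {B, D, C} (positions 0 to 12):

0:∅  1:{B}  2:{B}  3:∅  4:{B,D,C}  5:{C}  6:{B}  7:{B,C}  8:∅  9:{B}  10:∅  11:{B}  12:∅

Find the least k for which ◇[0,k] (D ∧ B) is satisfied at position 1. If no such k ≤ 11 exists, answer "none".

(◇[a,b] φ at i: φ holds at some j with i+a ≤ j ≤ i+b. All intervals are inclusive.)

Scan j = 1,2,… for (D ∧ B):
  j=1: fails
  j=2: fails
  j=3: fails
  j=4: holds
First hit at j=4, so smallest k = 4-1 = 3.

3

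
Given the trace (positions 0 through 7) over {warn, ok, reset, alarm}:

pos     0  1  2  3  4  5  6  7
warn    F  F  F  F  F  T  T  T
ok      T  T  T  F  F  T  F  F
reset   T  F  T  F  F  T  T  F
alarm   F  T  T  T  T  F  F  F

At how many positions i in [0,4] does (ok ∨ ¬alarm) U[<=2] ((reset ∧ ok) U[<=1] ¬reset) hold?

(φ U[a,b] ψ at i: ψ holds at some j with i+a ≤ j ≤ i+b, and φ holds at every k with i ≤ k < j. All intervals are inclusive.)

5

Evaluate at each i in [0,4]:
  i=0: ✓ (rhs at j=0)
  i=1: ✓ (rhs at j=1)
  i=2: ✓ (rhs at j=2)
  i=3: ✓ (rhs at j=3)
  i=4: ✓ (rhs at j=4)
Positions where it holds: {0, 1, 2, 3, 4} → 5.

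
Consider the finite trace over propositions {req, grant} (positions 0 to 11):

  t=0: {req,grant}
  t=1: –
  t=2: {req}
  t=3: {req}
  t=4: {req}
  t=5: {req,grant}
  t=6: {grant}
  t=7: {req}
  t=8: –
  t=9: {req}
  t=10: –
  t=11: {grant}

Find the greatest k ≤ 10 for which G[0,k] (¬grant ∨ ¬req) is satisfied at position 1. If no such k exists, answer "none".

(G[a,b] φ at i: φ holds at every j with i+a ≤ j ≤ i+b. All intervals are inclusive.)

(¬grant ∨ ¬req) must hold from j=1 onward; find where it first fails.
  j=1: holds
  j=2: holds
  j=3: holds
  j=4: holds
  j=5: fails
Holds on [1,4], so largest k = 3.

3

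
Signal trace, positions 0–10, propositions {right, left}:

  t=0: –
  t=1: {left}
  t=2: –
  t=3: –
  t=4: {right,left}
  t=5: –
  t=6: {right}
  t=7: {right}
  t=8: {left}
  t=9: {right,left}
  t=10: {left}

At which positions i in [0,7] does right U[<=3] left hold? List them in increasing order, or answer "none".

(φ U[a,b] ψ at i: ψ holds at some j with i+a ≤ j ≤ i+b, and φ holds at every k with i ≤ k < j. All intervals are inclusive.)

Evaluate at each i in [0,7]:
  i=0: ✗ (lhs fails at k=0 before rhs at j=1)
  i=1: ✓ (rhs at j=1)
  i=2: ✗ (lhs fails at k=2 before rhs at j=4)
  i=3: ✗ (lhs fails at k=3 before rhs at j=4)
  i=4: ✓ (rhs at j=4)
  i=5: ✗ (lhs fails at k=5 before rhs at j=8)
  i=6: ✓ (rhs at j=8; lhs holds on [6,7])
  i=7: ✓ (rhs at j=8; lhs holds on [7,7])

1, 4, 6, 7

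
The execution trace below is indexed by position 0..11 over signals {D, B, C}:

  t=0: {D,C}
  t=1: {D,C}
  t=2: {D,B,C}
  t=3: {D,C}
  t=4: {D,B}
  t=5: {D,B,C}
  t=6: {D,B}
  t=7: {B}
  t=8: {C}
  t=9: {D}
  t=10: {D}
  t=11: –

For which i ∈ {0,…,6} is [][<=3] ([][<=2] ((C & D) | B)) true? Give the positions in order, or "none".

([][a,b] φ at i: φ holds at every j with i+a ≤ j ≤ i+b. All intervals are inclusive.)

0, 1, 2

Evaluate at each i in [0,6]:
  i=0: ✓ (all of [0,3])
  i=1: ✓ (all of [1,4])
  i=2: ✓ (all of [2,5])
  i=3: ✗ (fails at j=6)
  i=4: ✗ (fails at j=6)
  i=5: ✗ (fails at j=6)
  i=6: ✗ (fails at j=6)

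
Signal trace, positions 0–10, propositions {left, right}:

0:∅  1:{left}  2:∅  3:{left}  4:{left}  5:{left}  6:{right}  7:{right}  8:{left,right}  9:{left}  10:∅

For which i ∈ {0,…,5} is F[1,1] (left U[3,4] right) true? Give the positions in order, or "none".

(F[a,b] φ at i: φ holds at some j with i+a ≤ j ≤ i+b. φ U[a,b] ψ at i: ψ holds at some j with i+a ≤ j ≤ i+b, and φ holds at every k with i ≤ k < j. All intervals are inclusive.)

2

Evaluate at each i in [0,5]:
  i=0: ✗ (none in [1,1])
  i=1: ✗ (none in [2,2])
  i=2: ✓ (witness j=3)
  i=3: ✗ (none in [4,4])
  i=4: ✗ (none in [5,5])
  i=5: ✗ (none in [6,6])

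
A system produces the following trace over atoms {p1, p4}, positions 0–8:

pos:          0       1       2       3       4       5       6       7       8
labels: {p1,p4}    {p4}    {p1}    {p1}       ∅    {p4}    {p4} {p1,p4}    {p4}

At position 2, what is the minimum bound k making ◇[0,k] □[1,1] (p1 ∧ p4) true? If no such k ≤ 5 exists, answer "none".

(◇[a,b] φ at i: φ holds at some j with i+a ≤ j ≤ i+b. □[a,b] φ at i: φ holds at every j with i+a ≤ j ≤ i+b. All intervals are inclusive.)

Scan j = 2,3,… for □[1,1] (p1 ∧ p4):
  j=2: fails
  j=3: fails
  j=4: fails
  j=5: fails
  j=6: holds
First hit at j=6, so smallest k = 6-2 = 4.

4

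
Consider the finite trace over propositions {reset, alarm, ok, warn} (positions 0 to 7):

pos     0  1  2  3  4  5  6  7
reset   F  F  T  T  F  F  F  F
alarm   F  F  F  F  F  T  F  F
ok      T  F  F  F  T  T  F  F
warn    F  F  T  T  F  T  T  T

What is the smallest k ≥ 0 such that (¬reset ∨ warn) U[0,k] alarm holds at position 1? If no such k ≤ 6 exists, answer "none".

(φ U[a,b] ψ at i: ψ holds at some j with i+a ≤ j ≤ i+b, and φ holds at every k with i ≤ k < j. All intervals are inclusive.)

Need earliest j ≥ 1 with alarm, and (¬reset ∨ warn) at every k in [1,j-1].
  j=1: rhs fails.
  j=2: rhs fails.
  j=3: rhs fails.
  j=4: rhs fails.
  j=5: rhs holds; lhs holds on [1,4]. k = 4.

4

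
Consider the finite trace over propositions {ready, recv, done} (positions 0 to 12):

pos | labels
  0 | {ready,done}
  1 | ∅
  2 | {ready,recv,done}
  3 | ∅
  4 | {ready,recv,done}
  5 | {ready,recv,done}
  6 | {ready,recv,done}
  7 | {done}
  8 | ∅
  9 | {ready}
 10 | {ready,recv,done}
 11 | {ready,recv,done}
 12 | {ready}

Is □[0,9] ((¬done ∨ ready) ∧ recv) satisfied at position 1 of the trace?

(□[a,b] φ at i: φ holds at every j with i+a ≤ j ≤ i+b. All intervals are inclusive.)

Check ((¬done ∨ ready) ∧ recv) at every j in [1,10]:
  j=1: false
  j=2: true
  j=3: false
  j=4: true
  j=5: true
  j=6: true
  j=7: false
  j=8: false
  j=9: false
  j=10: true
Fails at j=1 → formula fails.

No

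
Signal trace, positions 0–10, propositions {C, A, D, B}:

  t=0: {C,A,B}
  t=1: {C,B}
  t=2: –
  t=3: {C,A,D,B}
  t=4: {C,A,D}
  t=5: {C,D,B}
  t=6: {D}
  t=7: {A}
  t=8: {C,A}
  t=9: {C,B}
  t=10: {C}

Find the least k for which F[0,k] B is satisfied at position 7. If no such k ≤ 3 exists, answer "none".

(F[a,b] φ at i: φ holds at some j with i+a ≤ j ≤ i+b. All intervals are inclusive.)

2

Scan j = 7,8,… for B:
  j=7: fails
  j=8: fails
  j=9: holds
First hit at j=9, so smallest k = 9-7 = 2.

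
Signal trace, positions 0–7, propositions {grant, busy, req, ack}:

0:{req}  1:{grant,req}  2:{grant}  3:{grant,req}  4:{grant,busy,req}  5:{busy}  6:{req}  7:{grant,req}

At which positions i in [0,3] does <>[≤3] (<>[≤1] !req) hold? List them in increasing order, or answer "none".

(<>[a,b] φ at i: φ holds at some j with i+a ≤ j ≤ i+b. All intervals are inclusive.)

Evaluate at each i in [0,3]:
  i=0: ✓ (witness j=1)
  i=1: ✓ (witness j=1)
  i=2: ✓ (witness j=2)
  i=3: ✓ (witness j=4)

0, 1, 2, 3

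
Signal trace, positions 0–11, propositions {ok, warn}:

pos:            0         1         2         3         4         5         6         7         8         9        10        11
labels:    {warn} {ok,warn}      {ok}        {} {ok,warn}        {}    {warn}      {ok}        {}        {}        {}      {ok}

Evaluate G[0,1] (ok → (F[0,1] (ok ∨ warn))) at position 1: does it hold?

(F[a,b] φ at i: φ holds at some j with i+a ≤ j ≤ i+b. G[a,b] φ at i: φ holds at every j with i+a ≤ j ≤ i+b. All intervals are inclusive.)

Check (ok → (F[0,1] (ok ∨ warn))) at every j in [1,2]:
  j=1: antecedent true; consequent holds (witness at 1) → ✓
  j=2: antecedent true; consequent holds (witness at 2) → ✓
All positions satisfy it → formula holds.

Yes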